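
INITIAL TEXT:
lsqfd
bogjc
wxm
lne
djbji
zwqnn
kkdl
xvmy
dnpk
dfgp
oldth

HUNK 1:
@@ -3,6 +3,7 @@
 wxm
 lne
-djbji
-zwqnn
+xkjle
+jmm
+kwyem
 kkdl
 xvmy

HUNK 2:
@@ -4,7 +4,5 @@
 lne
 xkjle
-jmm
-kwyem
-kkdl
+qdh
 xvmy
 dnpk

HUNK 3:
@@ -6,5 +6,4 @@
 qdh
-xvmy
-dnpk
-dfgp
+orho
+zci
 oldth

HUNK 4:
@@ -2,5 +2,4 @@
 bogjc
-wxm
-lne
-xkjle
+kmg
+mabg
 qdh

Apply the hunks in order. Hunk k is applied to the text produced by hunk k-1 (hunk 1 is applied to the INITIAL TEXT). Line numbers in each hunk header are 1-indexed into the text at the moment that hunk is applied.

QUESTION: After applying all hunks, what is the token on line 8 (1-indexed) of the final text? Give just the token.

Hunk 1: at line 3 remove [djbji,zwqnn] add [xkjle,jmm,kwyem] -> 12 lines: lsqfd bogjc wxm lne xkjle jmm kwyem kkdl xvmy dnpk dfgp oldth
Hunk 2: at line 4 remove [jmm,kwyem,kkdl] add [qdh] -> 10 lines: lsqfd bogjc wxm lne xkjle qdh xvmy dnpk dfgp oldth
Hunk 3: at line 6 remove [xvmy,dnpk,dfgp] add [orho,zci] -> 9 lines: lsqfd bogjc wxm lne xkjle qdh orho zci oldth
Hunk 4: at line 2 remove [wxm,lne,xkjle] add [kmg,mabg] -> 8 lines: lsqfd bogjc kmg mabg qdh orho zci oldth
Final line 8: oldth

Answer: oldth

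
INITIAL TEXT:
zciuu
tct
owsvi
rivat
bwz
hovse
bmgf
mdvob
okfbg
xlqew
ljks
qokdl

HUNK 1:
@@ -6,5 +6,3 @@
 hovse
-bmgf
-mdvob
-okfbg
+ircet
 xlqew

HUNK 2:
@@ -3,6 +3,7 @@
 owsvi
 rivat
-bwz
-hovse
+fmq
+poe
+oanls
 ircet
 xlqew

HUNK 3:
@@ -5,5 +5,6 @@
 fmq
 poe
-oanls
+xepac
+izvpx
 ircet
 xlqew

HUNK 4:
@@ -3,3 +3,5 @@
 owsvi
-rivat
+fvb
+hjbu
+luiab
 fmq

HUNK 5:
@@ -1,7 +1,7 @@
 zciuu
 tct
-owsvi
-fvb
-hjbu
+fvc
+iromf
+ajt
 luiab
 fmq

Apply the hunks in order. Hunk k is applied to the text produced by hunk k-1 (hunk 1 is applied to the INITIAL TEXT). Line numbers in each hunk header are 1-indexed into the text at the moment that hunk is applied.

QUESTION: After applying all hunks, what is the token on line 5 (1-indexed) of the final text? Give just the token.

Answer: ajt

Derivation:
Hunk 1: at line 6 remove [bmgf,mdvob,okfbg] add [ircet] -> 10 lines: zciuu tct owsvi rivat bwz hovse ircet xlqew ljks qokdl
Hunk 2: at line 3 remove [bwz,hovse] add [fmq,poe,oanls] -> 11 lines: zciuu tct owsvi rivat fmq poe oanls ircet xlqew ljks qokdl
Hunk 3: at line 5 remove [oanls] add [xepac,izvpx] -> 12 lines: zciuu tct owsvi rivat fmq poe xepac izvpx ircet xlqew ljks qokdl
Hunk 4: at line 3 remove [rivat] add [fvb,hjbu,luiab] -> 14 lines: zciuu tct owsvi fvb hjbu luiab fmq poe xepac izvpx ircet xlqew ljks qokdl
Hunk 5: at line 1 remove [owsvi,fvb,hjbu] add [fvc,iromf,ajt] -> 14 lines: zciuu tct fvc iromf ajt luiab fmq poe xepac izvpx ircet xlqew ljks qokdl
Final line 5: ajt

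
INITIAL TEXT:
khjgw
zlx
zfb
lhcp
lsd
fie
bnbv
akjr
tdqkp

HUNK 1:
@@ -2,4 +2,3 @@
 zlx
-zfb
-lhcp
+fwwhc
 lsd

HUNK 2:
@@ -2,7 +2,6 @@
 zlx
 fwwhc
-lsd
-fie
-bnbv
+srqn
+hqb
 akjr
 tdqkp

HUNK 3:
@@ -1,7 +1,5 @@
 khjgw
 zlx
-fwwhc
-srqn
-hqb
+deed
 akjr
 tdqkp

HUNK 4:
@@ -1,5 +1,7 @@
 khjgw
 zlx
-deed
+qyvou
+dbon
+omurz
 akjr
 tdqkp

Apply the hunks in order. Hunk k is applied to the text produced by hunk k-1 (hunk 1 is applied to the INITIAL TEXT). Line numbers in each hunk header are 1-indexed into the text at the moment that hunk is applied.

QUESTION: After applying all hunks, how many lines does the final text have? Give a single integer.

Hunk 1: at line 2 remove [zfb,lhcp] add [fwwhc] -> 8 lines: khjgw zlx fwwhc lsd fie bnbv akjr tdqkp
Hunk 2: at line 2 remove [lsd,fie,bnbv] add [srqn,hqb] -> 7 lines: khjgw zlx fwwhc srqn hqb akjr tdqkp
Hunk 3: at line 1 remove [fwwhc,srqn,hqb] add [deed] -> 5 lines: khjgw zlx deed akjr tdqkp
Hunk 4: at line 1 remove [deed] add [qyvou,dbon,omurz] -> 7 lines: khjgw zlx qyvou dbon omurz akjr tdqkp
Final line count: 7

Answer: 7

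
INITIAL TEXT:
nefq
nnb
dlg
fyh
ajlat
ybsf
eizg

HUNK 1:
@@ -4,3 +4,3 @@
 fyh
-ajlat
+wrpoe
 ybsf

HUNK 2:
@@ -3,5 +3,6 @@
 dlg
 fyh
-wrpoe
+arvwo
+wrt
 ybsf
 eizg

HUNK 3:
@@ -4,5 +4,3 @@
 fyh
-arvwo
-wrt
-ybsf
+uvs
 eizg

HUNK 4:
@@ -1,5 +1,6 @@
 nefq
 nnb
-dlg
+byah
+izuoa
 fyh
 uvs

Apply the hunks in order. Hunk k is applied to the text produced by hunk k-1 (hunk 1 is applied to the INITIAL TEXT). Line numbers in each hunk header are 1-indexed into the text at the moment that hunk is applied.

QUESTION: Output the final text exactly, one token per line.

Hunk 1: at line 4 remove [ajlat] add [wrpoe] -> 7 lines: nefq nnb dlg fyh wrpoe ybsf eizg
Hunk 2: at line 3 remove [wrpoe] add [arvwo,wrt] -> 8 lines: nefq nnb dlg fyh arvwo wrt ybsf eizg
Hunk 3: at line 4 remove [arvwo,wrt,ybsf] add [uvs] -> 6 lines: nefq nnb dlg fyh uvs eizg
Hunk 4: at line 1 remove [dlg] add [byah,izuoa] -> 7 lines: nefq nnb byah izuoa fyh uvs eizg

Answer: nefq
nnb
byah
izuoa
fyh
uvs
eizg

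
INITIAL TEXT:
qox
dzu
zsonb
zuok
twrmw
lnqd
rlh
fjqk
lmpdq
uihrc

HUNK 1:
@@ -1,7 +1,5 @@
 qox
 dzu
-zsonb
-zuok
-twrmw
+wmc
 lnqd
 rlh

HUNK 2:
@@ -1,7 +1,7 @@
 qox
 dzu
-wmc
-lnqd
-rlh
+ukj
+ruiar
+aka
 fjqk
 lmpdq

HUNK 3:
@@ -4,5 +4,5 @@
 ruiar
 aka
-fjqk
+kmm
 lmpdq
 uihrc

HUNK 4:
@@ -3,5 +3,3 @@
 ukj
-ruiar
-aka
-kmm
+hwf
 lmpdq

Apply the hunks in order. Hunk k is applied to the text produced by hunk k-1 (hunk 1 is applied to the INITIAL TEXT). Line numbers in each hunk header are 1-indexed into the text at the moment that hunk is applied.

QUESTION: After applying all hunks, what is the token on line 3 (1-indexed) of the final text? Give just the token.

Answer: ukj

Derivation:
Hunk 1: at line 1 remove [zsonb,zuok,twrmw] add [wmc] -> 8 lines: qox dzu wmc lnqd rlh fjqk lmpdq uihrc
Hunk 2: at line 1 remove [wmc,lnqd,rlh] add [ukj,ruiar,aka] -> 8 lines: qox dzu ukj ruiar aka fjqk lmpdq uihrc
Hunk 3: at line 4 remove [fjqk] add [kmm] -> 8 lines: qox dzu ukj ruiar aka kmm lmpdq uihrc
Hunk 4: at line 3 remove [ruiar,aka,kmm] add [hwf] -> 6 lines: qox dzu ukj hwf lmpdq uihrc
Final line 3: ukj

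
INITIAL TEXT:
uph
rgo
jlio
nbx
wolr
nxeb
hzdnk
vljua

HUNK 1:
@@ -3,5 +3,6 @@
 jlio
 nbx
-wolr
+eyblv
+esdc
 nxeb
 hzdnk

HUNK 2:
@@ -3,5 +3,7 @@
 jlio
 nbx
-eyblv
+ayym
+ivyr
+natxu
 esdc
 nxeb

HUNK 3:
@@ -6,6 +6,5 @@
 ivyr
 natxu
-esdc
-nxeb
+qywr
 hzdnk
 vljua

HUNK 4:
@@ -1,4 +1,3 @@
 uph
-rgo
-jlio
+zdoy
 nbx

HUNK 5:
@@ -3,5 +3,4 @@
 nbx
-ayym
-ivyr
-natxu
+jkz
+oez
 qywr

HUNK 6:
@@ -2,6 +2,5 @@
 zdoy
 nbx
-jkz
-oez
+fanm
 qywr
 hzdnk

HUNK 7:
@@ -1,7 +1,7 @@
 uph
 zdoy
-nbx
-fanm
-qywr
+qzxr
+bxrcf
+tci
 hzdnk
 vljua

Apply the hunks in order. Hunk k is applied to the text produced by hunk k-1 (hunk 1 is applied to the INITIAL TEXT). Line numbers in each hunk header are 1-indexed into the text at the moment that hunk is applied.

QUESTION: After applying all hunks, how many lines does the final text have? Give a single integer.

Answer: 7

Derivation:
Hunk 1: at line 3 remove [wolr] add [eyblv,esdc] -> 9 lines: uph rgo jlio nbx eyblv esdc nxeb hzdnk vljua
Hunk 2: at line 3 remove [eyblv] add [ayym,ivyr,natxu] -> 11 lines: uph rgo jlio nbx ayym ivyr natxu esdc nxeb hzdnk vljua
Hunk 3: at line 6 remove [esdc,nxeb] add [qywr] -> 10 lines: uph rgo jlio nbx ayym ivyr natxu qywr hzdnk vljua
Hunk 4: at line 1 remove [rgo,jlio] add [zdoy] -> 9 lines: uph zdoy nbx ayym ivyr natxu qywr hzdnk vljua
Hunk 5: at line 3 remove [ayym,ivyr,natxu] add [jkz,oez] -> 8 lines: uph zdoy nbx jkz oez qywr hzdnk vljua
Hunk 6: at line 2 remove [jkz,oez] add [fanm] -> 7 lines: uph zdoy nbx fanm qywr hzdnk vljua
Hunk 7: at line 1 remove [nbx,fanm,qywr] add [qzxr,bxrcf,tci] -> 7 lines: uph zdoy qzxr bxrcf tci hzdnk vljua
Final line count: 7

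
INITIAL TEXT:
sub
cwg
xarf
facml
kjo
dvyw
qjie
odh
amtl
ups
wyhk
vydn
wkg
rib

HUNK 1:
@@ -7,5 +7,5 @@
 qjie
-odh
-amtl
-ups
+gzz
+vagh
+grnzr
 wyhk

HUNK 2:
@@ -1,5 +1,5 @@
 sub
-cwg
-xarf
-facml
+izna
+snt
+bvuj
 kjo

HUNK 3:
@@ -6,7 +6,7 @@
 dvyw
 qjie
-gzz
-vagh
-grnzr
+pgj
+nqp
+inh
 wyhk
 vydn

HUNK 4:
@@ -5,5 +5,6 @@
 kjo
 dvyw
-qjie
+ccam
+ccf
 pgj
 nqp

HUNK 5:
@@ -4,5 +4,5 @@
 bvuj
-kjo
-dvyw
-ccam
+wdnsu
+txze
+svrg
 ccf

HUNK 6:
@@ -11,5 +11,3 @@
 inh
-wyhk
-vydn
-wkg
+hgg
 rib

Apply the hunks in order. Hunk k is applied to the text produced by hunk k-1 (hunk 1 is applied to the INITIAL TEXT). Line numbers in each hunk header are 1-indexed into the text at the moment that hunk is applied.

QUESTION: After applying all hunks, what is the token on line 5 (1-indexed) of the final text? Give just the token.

Answer: wdnsu

Derivation:
Hunk 1: at line 7 remove [odh,amtl,ups] add [gzz,vagh,grnzr] -> 14 lines: sub cwg xarf facml kjo dvyw qjie gzz vagh grnzr wyhk vydn wkg rib
Hunk 2: at line 1 remove [cwg,xarf,facml] add [izna,snt,bvuj] -> 14 lines: sub izna snt bvuj kjo dvyw qjie gzz vagh grnzr wyhk vydn wkg rib
Hunk 3: at line 6 remove [gzz,vagh,grnzr] add [pgj,nqp,inh] -> 14 lines: sub izna snt bvuj kjo dvyw qjie pgj nqp inh wyhk vydn wkg rib
Hunk 4: at line 5 remove [qjie] add [ccam,ccf] -> 15 lines: sub izna snt bvuj kjo dvyw ccam ccf pgj nqp inh wyhk vydn wkg rib
Hunk 5: at line 4 remove [kjo,dvyw,ccam] add [wdnsu,txze,svrg] -> 15 lines: sub izna snt bvuj wdnsu txze svrg ccf pgj nqp inh wyhk vydn wkg rib
Hunk 6: at line 11 remove [wyhk,vydn,wkg] add [hgg] -> 13 lines: sub izna snt bvuj wdnsu txze svrg ccf pgj nqp inh hgg rib
Final line 5: wdnsu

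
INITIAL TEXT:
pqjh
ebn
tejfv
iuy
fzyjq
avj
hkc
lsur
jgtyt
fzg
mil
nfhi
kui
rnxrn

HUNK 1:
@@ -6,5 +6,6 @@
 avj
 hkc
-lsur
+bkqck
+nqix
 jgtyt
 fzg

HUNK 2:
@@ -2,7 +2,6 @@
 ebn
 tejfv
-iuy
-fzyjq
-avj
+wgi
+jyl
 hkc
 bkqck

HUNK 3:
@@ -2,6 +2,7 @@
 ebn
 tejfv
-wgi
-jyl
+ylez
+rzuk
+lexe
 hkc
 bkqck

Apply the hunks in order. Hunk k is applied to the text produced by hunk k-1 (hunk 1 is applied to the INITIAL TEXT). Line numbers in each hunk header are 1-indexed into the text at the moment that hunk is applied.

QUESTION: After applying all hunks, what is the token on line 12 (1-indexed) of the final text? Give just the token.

Hunk 1: at line 6 remove [lsur] add [bkqck,nqix] -> 15 lines: pqjh ebn tejfv iuy fzyjq avj hkc bkqck nqix jgtyt fzg mil nfhi kui rnxrn
Hunk 2: at line 2 remove [iuy,fzyjq,avj] add [wgi,jyl] -> 14 lines: pqjh ebn tejfv wgi jyl hkc bkqck nqix jgtyt fzg mil nfhi kui rnxrn
Hunk 3: at line 2 remove [wgi,jyl] add [ylez,rzuk,lexe] -> 15 lines: pqjh ebn tejfv ylez rzuk lexe hkc bkqck nqix jgtyt fzg mil nfhi kui rnxrn
Final line 12: mil

Answer: mil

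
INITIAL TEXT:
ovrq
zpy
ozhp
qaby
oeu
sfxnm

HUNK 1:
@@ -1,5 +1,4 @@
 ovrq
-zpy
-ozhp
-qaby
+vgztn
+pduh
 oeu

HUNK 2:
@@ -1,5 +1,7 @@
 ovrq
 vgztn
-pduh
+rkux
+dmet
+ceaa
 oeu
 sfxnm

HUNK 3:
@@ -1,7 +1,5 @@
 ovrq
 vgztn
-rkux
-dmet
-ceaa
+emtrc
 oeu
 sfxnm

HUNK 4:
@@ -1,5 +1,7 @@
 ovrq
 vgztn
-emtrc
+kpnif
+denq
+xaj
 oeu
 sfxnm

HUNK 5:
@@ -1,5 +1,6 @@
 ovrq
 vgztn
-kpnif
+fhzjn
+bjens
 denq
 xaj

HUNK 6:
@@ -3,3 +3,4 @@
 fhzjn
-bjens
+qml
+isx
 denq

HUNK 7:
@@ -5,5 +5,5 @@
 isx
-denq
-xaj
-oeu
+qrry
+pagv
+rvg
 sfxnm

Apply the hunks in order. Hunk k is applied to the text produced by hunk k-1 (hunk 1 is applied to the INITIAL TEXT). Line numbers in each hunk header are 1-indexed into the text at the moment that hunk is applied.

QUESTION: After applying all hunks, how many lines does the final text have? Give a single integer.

Answer: 9

Derivation:
Hunk 1: at line 1 remove [zpy,ozhp,qaby] add [vgztn,pduh] -> 5 lines: ovrq vgztn pduh oeu sfxnm
Hunk 2: at line 1 remove [pduh] add [rkux,dmet,ceaa] -> 7 lines: ovrq vgztn rkux dmet ceaa oeu sfxnm
Hunk 3: at line 1 remove [rkux,dmet,ceaa] add [emtrc] -> 5 lines: ovrq vgztn emtrc oeu sfxnm
Hunk 4: at line 1 remove [emtrc] add [kpnif,denq,xaj] -> 7 lines: ovrq vgztn kpnif denq xaj oeu sfxnm
Hunk 5: at line 1 remove [kpnif] add [fhzjn,bjens] -> 8 lines: ovrq vgztn fhzjn bjens denq xaj oeu sfxnm
Hunk 6: at line 3 remove [bjens] add [qml,isx] -> 9 lines: ovrq vgztn fhzjn qml isx denq xaj oeu sfxnm
Hunk 7: at line 5 remove [denq,xaj,oeu] add [qrry,pagv,rvg] -> 9 lines: ovrq vgztn fhzjn qml isx qrry pagv rvg sfxnm
Final line count: 9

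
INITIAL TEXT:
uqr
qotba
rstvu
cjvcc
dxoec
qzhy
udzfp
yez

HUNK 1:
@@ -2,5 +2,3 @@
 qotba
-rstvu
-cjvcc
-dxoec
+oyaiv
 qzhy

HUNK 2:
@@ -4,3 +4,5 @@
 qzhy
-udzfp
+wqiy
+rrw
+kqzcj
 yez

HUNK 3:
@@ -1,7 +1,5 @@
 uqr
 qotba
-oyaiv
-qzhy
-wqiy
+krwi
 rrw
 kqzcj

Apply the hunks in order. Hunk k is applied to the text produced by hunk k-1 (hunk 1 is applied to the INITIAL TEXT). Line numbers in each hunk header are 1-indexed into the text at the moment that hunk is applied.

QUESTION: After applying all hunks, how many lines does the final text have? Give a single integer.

Hunk 1: at line 2 remove [rstvu,cjvcc,dxoec] add [oyaiv] -> 6 lines: uqr qotba oyaiv qzhy udzfp yez
Hunk 2: at line 4 remove [udzfp] add [wqiy,rrw,kqzcj] -> 8 lines: uqr qotba oyaiv qzhy wqiy rrw kqzcj yez
Hunk 3: at line 1 remove [oyaiv,qzhy,wqiy] add [krwi] -> 6 lines: uqr qotba krwi rrw kqzcj yez
Final line count: 6

Answer: 6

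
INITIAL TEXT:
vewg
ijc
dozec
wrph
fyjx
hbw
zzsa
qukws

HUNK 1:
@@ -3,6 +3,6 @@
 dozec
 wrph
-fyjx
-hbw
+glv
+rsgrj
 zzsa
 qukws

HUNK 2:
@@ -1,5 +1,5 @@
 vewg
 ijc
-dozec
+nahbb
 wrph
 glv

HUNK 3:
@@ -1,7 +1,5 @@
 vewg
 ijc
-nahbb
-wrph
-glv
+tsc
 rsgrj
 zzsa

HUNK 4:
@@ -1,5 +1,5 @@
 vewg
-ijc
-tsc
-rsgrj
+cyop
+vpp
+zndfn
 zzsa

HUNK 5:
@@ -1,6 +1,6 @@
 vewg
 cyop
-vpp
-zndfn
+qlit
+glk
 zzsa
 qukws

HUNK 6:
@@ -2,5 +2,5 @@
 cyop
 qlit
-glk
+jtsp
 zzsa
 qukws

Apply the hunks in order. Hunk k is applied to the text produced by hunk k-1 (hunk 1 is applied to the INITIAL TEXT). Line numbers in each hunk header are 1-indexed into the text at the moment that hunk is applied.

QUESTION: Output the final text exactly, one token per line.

Hunk 1: at line 3 remove [fyjx,hbw] add [glv,rsgrj] -> 8 lines: vewg ijc dozec wrph glv rsgrj zzsa qukws
Hunk 2: at line 1 remove [dozec] add [nahbb] -> 8 lines: vewg ijc nahbb wrph glv rsgrj zzsa qukws
Hunk 3: at line 1 remove [nahbb,wrph,glv] add [tsc] -> 6 lines: vewg ijc tsc rsgrj zzsa qukws
Hunk 4: at line 1 remove [ijc,tsc,rsgrj] add [cyop,vpp,zndfn] -> 6 lines: vewg cyop vpp zndfn zzsa qukws
Hunk 5: at line 1 remove [vpp,zndfn] add [qlit,glk] -> 6 lines: vewg cyop qlit glk zzsa qukws
Hunk 6: at line 2 remove [glk] add [jtsp] -> 6 lines: vewg cyop qlit jtsp zzsa qukws

Answer: vewg
cyop
qlit
jtsp
zzsa
qukws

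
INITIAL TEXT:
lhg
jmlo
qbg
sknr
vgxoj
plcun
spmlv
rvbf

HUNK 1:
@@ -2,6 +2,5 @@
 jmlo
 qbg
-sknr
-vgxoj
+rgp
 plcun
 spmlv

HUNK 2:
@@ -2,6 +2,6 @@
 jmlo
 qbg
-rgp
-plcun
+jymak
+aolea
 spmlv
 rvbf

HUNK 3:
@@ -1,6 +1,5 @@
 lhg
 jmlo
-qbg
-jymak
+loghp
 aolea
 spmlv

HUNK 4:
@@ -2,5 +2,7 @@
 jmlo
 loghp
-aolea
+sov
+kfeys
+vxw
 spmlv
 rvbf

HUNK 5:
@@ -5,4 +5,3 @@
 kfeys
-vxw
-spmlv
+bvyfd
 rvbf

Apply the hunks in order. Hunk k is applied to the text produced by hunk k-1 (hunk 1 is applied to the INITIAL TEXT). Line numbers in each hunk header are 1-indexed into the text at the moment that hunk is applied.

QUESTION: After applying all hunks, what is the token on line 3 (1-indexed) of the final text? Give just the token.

Hunk 1: at line 2 remove [sknr,vgxoj] add [rgp] -> 7 lines: lhg jmlo qbg rgp plcun spmlv rvbf
Hunk 2: at line 2 remove [rgp,plcun] add [jymak,aolea] -> 7 lines: lhg jmlo qbg jymak aolea spmlv rvbf
Hunk 3: at line 1 remove [qbg,jymak] add [loghp] -> 6 lines: lhg jmlo loghp aolea spmlv rvbf
Hunk 4: at line 2 remove [aolea] add [sov,kfeys,vxw] -> 8 lines: lhg jmlo loghp sov kfeys vxw spmlv rvbf
Hunk 5: at line 5 remove [vxw,spmlv] add [bvyfd] -> 7 lines: lhg jmlo loghp sov kfeys bvyfd rvbf
Final line 3: loghp

Answer: loghp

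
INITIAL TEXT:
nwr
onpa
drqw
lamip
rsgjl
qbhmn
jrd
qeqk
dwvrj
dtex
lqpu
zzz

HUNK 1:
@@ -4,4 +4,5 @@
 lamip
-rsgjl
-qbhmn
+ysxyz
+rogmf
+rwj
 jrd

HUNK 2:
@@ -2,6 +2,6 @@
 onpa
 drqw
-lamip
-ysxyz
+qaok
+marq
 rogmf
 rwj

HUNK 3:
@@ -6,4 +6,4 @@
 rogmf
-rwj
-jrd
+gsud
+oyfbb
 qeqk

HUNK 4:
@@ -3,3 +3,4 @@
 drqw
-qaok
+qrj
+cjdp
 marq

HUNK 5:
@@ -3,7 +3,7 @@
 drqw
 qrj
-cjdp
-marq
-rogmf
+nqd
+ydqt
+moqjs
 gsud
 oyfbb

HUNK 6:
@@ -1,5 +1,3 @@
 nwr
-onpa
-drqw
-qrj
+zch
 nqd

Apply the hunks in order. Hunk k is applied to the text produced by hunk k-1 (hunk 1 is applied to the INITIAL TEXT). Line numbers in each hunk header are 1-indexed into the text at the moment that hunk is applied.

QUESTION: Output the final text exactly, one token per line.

Hunk 1: at line 4 remove [rsgjl,qbhmn] add [ysxyz,rogmf,rwj] -> 13 lines: nwr onpa drqw lamip ysxyz rogmf rwj jrd qeqk dwvrj dtex lqpu zzz
Hunk 2: at line 2 remove [lamip,ysxyz] add [qaok,marq] -> 13 lines: nwr onpa drqw qaok marq rogmf rwj jrd qeqk dwvrj dtex lqpu zzz
Hunk 3: at line 6 remove [rwj,jrd] add [gsud,oyfbb] -> 13 lines: nwr onpa drqw qaok marq rogmf gsud oyfbb qeqk dwvrj dtex lqpu zzz
Hunk 4: at line 3 remove [qaok] add [qrj,cjdp] -> 14 lines: nwr onpa drqw qrj cjdp marq rogmf gsud oyfbb qeqk dwvrj dtex lqpu zzz
Hunk 5: at line 3 remove [cjdp,marq,rogmf] add [nqd,ydqt,moqjs] -> 14 lines: nwr onpa drqw qrj nqd ydqt moqjs gsud oyfbb qeqk dwvrj dtex lqpu zzz
Hunk 6: at line 1 remove [onpa,drqw,qrj] add [zch] -> 12 lines: nwr zch nqd ydqt moqjs gsud oyfbb qeqk dwvrj dtex lqpu zzz

Answer: nwr
zch
nqd
ydqt
moqjs
gsud
oyfbb
qeqk
dwvrj
dtex
lqpu
zzz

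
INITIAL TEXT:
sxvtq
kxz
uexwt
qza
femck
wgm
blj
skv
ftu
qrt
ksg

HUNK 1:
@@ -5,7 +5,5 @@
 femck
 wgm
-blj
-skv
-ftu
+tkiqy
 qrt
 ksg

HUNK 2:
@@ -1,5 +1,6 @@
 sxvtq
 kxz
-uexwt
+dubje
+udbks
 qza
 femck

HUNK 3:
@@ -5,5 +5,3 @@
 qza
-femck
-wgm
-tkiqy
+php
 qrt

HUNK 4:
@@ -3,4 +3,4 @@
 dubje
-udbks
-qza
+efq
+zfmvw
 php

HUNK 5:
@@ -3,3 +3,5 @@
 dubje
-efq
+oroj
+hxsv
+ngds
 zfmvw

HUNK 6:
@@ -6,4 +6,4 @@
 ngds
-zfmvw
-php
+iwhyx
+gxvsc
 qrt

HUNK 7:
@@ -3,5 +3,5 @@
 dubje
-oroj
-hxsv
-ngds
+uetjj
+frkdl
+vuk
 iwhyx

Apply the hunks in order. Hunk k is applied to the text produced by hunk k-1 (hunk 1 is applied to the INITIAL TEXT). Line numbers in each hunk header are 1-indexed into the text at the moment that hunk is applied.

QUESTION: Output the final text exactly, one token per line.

Hunk 1: at line 5 remove [blj,skv,ftu] add [tkiqy] -> 9 lines: sxvtq kxz uexwt qza femck wgm tkiqy qrt ksg
Hunk 2: at line 1 remove [uexwt] add [dubje,udbks] -> 10 lines: sxvtq kxz dubje udbks qza femck wgm tkiqy qrt ksg
Hunk 3: at line 5 remove [femck,wgm,tkiqy] add [php] -> 8 lines: sxvtq kxz dubje udbks qza php qrt ksg
Hunk 4: at line 3 remove [udbks,qza] add [efq,zfmvw] -> 8 lines: sxvtq kxz dubje efq zfmvw php qrt ksg
Hunk 5: at line 3 remove [efq] add [oroj,hxsv,ngds] -> 10 lines: sxvtq kxz dubje oroj hxsv ngds zfmvw php qrt ksg
Hunk 6: at line 6 remove [zfmvw,php] add [iwhyx,gxvsc] -> 10 lines: sxvtq kxz dubje oroj hxsv ngds iwhyx gxvsc qrt ksg
Hunk 7: at line 3 remove [oroj,hxsv,ngds] add [uetjj,frkdl,vuk] -> 10 lines: sxvtq kxz dubje uetjj frkdl vuk iwhyx gxvsc qrt ksg

Answer: sxvtq
kxz
dubje
uetjj
frkdl
vuk
iwhyx
gxvsc
qrt
ksg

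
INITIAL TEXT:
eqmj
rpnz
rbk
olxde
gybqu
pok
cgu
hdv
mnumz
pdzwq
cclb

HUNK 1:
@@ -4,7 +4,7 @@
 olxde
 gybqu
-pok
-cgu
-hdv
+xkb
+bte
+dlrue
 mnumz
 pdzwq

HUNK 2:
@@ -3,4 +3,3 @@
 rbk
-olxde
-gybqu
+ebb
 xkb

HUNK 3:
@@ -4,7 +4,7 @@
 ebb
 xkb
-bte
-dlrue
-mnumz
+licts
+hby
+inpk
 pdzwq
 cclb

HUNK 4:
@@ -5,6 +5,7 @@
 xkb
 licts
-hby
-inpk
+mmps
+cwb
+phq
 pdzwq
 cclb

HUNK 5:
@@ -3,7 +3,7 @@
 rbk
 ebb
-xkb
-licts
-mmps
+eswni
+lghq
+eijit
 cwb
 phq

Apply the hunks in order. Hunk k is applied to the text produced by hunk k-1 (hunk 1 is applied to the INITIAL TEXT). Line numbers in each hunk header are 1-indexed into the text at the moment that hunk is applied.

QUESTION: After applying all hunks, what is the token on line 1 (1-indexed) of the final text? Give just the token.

Hunk 1: at line 4 remove [pok,cgu,hdv] add [xkb,bte,dlrue] -> 11 lines: eqmj rpnz rbk olxde gybqu xkb bte dlrue mnumz pdzwq cclb
Hunk 2: at line 3 remove [olxde,gybqu] add [ebb] -> 10 lines: eqmj rpnz rbk ebb xkb bte dlrue mnumz pdzwq cclb
Hunk 3: at line 4 remove [bte,dlrue,mnumz] add [licts,hby,inpk] -> 10 lines: eqmj rpnz rbk ebb xkb licts hby inpk pdzwq cclb
Hunk 4: at line 5 remove [hby,inpk] add [mmps,cwb,phq] -> 11 lines: eqmj rpnz rbk ebb xkb licts mmps cwb phq pdzwq cclb
Hunk 5: at line 3 remove [xkb,licts,mmps] add [eswni,lghq,eijit] -> 11 lines: eqmj rpnz rbk ebb eswni lghq eijit cwb phq pdzwq cclb
Final line 1: eqmj

Answer: eqmj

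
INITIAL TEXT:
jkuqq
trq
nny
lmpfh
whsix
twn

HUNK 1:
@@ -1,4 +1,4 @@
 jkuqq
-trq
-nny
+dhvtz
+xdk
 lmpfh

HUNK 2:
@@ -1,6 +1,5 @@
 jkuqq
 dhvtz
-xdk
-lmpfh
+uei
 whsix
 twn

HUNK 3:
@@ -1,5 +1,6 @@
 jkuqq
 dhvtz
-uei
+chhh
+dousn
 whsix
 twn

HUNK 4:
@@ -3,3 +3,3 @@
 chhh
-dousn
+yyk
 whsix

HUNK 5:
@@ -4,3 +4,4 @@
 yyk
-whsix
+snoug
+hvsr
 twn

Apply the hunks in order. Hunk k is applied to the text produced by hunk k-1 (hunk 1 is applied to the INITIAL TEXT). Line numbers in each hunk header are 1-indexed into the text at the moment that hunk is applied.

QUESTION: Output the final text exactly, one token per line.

Hunk 1: at line 1 remove [trq,nny] add [dhvtz,xdk] -> 6 lines: jkuqq dhvtz xdk lmpfh whsix twn
Hunk 2: at line 1 remove [xdk,lmpfh] add [uei] -> 5 lines: jkuqq dhvtz uei whsix twn
Hunk 3: at line 1 remove [uei] add [chhh,dousn] -> 6 lines: jkuqq dhvtz chhh dousn whsix twn
Hunk 4: at line 3 remove [dousn] add [yyk] -> 6 lines: jkuqq dhvtz chhh yyk whsix twn
Hunk 5: at line 4 remove [whsix] add [snoug,hvsr] -> 7 lines: jkuqq dhvtz chhh yyk snoug hvsr twn

Answer: jkuqq
dhvtz
chhh
yyk
snoug
hvsr
twn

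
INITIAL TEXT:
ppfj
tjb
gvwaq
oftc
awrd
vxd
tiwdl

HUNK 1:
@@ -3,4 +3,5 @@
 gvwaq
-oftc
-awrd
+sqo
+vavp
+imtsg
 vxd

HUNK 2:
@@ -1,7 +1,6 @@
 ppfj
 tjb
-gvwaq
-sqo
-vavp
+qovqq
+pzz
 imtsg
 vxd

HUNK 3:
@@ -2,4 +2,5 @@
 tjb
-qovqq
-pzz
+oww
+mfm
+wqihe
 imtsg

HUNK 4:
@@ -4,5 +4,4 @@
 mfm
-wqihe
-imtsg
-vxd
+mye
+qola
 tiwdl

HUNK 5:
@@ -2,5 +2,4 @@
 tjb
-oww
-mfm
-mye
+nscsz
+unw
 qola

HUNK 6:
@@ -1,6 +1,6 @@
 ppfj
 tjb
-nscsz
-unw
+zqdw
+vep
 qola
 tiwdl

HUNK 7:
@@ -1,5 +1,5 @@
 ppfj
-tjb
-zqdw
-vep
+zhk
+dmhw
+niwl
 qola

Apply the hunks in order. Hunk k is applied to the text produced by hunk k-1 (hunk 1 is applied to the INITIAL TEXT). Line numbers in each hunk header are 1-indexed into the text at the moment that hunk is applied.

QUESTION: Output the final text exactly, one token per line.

Hunk 1: at line 3 remove [oftc,awrd] add [sqo,vavp,imtsg] -> 8 lines: ppfj tjb gvwaq sqo vavp imtsg vxd tiwdl
Hunk 2: at line 1 remove [gvwaq,sqo,vavp] add [qovqq,pzz] -> 7 lines: ppfj tjb qovqq pzz imtsg vxd tiwdl
Hunk 3: at line 2 remove [qovqq,pzz] add [oww,mfm,wqihe] -> 8 lines: ppfj tjb oww mfm wqihe imtsg vxd tiwdl
Hunk 4: at line 4 remove [wqihe,imtsg,vxd] add [mye,qola] -> 7 lines: ppfj tjb oww mfm mye qola tiwdl
Hunk 5: at line 2 remove [oww,mfm,mye] add [nscsz,unw] -> 6 lines: ppfj tjb nscsz unw qola tiwdl
Hunk 6: at line 1 remove [nscsz,unw] add [zqdw,vep] -> 6 lines: ppfj tjb zqdw vep qola tiwdl
Hunk 7: at line 1 remove [tjb,zqdw,vep] add [zhk,dmhw,niwl] -> 6 lines: ppfj zhk dmhw niwl qola tiwdl

Answer: ppfj
zhk
dmhw
niwl
qola
tiwdl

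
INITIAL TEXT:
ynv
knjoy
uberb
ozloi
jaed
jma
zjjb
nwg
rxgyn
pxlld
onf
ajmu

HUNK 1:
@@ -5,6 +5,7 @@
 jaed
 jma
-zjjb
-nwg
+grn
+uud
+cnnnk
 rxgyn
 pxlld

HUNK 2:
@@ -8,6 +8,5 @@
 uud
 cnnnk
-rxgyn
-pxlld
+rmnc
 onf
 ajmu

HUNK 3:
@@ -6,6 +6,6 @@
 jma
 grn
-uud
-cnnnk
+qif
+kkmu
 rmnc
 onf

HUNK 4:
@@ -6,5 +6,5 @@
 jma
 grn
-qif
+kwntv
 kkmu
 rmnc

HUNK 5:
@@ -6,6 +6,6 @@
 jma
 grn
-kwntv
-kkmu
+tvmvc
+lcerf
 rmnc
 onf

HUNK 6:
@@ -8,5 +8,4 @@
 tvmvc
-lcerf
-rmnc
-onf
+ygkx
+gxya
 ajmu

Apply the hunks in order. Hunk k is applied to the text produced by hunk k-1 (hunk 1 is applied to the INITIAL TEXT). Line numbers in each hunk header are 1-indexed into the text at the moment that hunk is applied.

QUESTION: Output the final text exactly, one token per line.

Answer: ynv
knjoy
uberb
ozloi
jaed
jma
grn
tvmvc
ygkx
gxya
ajmu

Derivation:
Hunk 1: at line 5 remove [zjjb,nwg] add [grn,uud,cnnnk] -> 13 lines: ynv knjoy uberb ozloi jaed jma grn uud cnnnk rxgyn pxlld onf ajmu
Hunk 2: at line 8 remove [rxgyn,pxlld] add [rmnc] -> 12 lines: ynv knjoy uberb ozloi jaed jma grn uud cnnnk rmnc onf ajmu
Hunk 3: at line 6 remove [uud,cnnnk] add [qif,kkmu] -> 12 lines: ynv knjoy uberb ozloi jaed jma grn qif kkmu rmnc onf ajmu
Hunk 4: at line 6 remove [qif] add [kwntv] -> 12 lines: ynv knjoy uberb ozloi jaed jma grn kwntv kkmu rmnc onf ajmu
Hunk 5: at line 6 remove [kwntv,kkmu] add [tvmvc,lcerf] -> 12 lines: ynv knjoy uberb ozloi jaed jma grn tvmvc lcerf rmnc onf ajmu
Hunk 6: at line 8 remove [lcerf,rmnc,onf] add [ygkx,gxya] -> 11 lines: ynv knjoy uberb ozloi jaed jma grn tvmvc ygkx gxya ajmu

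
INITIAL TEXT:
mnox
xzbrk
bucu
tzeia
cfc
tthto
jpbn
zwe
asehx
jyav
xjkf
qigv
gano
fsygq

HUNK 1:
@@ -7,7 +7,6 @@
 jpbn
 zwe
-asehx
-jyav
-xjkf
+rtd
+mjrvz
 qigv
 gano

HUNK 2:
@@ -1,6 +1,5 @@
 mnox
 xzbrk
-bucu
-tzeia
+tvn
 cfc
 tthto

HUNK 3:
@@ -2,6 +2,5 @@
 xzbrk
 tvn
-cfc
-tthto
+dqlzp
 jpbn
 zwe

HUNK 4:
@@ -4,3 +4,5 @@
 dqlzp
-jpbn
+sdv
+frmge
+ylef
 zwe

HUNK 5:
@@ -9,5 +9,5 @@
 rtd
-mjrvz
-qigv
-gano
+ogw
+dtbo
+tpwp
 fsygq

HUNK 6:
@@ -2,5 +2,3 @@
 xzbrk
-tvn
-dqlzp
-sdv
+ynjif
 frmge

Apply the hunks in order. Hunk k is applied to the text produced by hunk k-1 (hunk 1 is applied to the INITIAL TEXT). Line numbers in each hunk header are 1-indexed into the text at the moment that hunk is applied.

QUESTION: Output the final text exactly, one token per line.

Hunk 1: at line 7 remove [asehx,jyav,xjkf] add [rtd,mjrvz] -> 13 lines: mnox xzbrk bucu tzeia cfc tthto jpbn zwe rtd mjrvz qigv gano fsygq
Hunk 2: at line 1 remove [bucu,tzeia] add [tvn] -> 12 lines: mnox xzbrk tvn cfc tthto jpbn zwe rtd mjrvz qigv gano fsygq
Hunk 3: at line 2 remove [cfc,tthto] add [dqlzp] -> 11 lines: mnox xzbrk tvn dqlzp jpbn zwe rtd mjrvz qigv gano fsygq
Hunk 4: at line 4 remove [jpbn] add [sdv,frmge,ylef] -> 13 lines: mnox xzbrk tvn dqlzp sdv frmge ylef zwe rtd mjrvz qigv gano fsygq
Hunk 5: at line 9 remove [mjrvz,qigv,gano] add [ogw,dtbo,tpwp] -> 13 lines: mnox xzbrk tvn dqlzp sdv frmge ylef zwe rtd ogw dtbo tpwp fsygq
Hunk 6: at line 2 remove [tvn,dqlzp,sdv] add [ynjif] -> 11 lines: mnox xzbrk ynjif frmge ylef zwe rtd ogw dtbo tpwp fsygq

Answer: mnox
xzbrk
ynjif
frmge
ylef
zwe
rtd
ogw
dtbo
tpwp
fsygq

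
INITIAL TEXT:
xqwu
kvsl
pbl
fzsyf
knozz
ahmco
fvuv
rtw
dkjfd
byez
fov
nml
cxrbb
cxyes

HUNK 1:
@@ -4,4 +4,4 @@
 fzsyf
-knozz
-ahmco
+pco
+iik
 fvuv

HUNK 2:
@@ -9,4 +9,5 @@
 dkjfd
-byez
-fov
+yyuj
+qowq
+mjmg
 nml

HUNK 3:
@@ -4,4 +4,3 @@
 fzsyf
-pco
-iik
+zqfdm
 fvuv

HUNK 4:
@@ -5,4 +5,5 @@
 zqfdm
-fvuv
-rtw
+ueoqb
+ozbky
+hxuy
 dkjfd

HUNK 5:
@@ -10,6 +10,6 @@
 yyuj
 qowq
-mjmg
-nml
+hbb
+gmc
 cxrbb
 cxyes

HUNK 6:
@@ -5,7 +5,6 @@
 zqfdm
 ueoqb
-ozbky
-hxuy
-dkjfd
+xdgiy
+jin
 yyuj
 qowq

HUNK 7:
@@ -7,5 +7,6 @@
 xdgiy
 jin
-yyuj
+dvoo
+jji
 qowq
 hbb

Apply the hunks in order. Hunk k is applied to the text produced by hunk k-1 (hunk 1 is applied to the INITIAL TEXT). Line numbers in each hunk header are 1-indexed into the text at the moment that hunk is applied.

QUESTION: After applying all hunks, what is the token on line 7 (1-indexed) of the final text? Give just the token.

Hunk 1: at line 4 remove [knozz,ahmco] add [pco,iik] -> 14 lines: xqwu kvsl pbl fzsyf pco iik fvuv rtw dkjfd byez fov nml cxrbb cxyes
Hunk 2: at line 9 remove [byez,fov] add [yyuj,qowq,mjmg] -> 15 lines: xqwu kvsl pbl fzsyf pco iik fvuv rtw dkjfd yyuj qowq mjmg nml cxrbb cxyes
Hunk 3: at line 4 remove [pco,iik] add [zqfdm] -> 14 lines: xqwu kvsl pbl fzsyf zqfdm fvuv rtw dkjfd yyuj qowq mjmg nml cxrbb cxyes
Hunk 4: at line 5 remove [fvuv,rtw] add [ueoqb,ozbky,hxuy] -> 15 lines: xqwu kvsl pbl fzsyf zqfdm ueoqb ozbky hxuy dkjfd yyuj qowq mjmg nml cxrbb cxyes
Hunk 5: at line 10 remove [mjmg,nml] add [hbb,gmc] -> 15 lines: xqwu kvsl pbl fzsyf zqfdm ueoqb ozbky hxuy dkjfd yyuj qowq hbb gmc cxrbb cxyes
Hunk 6: at line 5 remove [ozbky,hxuy,dkjfd] add [xdgiy,jin] -> 14 lines: xqwu kvsl pbl fzsyf zqfdm ueoqb xdgiy jin yyuj qowq hbb gmc cxrbb cxyes
Hunk 7: at line 7 remove [yyuj] add [dvoo,jji] -> 15 lines: xqwu kvsl pbl fzsyf zqfdm ueoqb xdgiy jin dvoo jji qowq hbb gmc cxrbb cxyes
Final line 7: xdgiy

Answer: xdgiy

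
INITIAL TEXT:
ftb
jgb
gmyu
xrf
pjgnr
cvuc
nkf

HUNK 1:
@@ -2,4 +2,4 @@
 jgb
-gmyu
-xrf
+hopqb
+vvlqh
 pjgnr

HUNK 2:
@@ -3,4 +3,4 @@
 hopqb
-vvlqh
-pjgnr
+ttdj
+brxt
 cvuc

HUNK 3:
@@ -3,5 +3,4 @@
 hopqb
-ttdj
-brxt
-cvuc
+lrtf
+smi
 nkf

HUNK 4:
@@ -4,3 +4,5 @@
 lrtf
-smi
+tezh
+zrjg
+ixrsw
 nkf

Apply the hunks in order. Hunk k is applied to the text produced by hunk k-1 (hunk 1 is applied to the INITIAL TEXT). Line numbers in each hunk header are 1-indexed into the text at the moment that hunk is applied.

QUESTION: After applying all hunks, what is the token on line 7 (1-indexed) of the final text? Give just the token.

Answer: ixrsw

Derivation:
Hunk 1: at line 2 remove [gmyu,xrf] add [hopqb,vvlqh] -> 7 lines: ftb jgb hopqb vvlqh pjgnr cvuc nkf
Hunk 2: at line 3 remove [vvlqh,pjgnr] add [ttdj,brxt] -> 7 lines: ftb jgb hopqb ttdj brxt cvuc nkf
Hunk 3: at line 3 remove [ttdj,brxt,cvuc] add [lrtf,smi] -> 6 lines: ftb jgb hopqb lrtf smi nkf
Hunk 4: at line 4 remove [smi] add [tezh,zrjg,ixrsw] -> 8 lines: ftb jgb hopqb lrtf tezh zrjg ixrsw nkf
Final line 7: ixrsw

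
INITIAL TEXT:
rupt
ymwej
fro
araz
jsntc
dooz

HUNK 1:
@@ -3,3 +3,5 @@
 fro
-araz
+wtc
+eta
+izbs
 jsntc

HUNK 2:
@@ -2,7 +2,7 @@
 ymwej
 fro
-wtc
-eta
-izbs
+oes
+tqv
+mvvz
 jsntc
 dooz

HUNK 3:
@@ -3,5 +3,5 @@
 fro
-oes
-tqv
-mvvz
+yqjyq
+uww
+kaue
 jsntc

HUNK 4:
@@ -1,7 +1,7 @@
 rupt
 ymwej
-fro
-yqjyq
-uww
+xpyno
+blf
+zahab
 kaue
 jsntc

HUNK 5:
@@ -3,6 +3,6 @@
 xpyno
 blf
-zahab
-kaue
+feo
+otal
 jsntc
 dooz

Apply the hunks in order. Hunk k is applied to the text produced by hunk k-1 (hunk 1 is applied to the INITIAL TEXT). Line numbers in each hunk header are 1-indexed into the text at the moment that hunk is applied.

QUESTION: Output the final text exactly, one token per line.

Answer: rupt
ymwej
xpyno
blf
feo
otal
jsntc
dooz

Derivation:
Hunk 1: at line 3 remove [araz] add [wtc,eta,izbs] -> 8 lines: rupt ymwej fro wtc eta izbs jsntc dooz
Hunk 2: at line 2 remove [wtc,eta,izbs] add [oes,tqv,mvvz] -> 8 lines: rupt ymwej fro oes tqv mvvz jsntc dooz
Hunk 3: at line 3 remove [oes,tqv,mvvz] add [yqjyq,uww,kaue] -> 8 lines: rupt ymwej fro yqjyq uww kaue jsntc dooz
Hunk 4: at line 1 remove [fro,yqjyq,uww] add [xpyno,blf,zahab] -> 8 lines: rupt ymwej xpyno blf zahab kaue jsntc dooz
Hunk 5: at line 3 remove [zahab,kaue] add [feo,otal] -> 8 lines: rupt ymwej xpyno blf feo otal jsntc dooz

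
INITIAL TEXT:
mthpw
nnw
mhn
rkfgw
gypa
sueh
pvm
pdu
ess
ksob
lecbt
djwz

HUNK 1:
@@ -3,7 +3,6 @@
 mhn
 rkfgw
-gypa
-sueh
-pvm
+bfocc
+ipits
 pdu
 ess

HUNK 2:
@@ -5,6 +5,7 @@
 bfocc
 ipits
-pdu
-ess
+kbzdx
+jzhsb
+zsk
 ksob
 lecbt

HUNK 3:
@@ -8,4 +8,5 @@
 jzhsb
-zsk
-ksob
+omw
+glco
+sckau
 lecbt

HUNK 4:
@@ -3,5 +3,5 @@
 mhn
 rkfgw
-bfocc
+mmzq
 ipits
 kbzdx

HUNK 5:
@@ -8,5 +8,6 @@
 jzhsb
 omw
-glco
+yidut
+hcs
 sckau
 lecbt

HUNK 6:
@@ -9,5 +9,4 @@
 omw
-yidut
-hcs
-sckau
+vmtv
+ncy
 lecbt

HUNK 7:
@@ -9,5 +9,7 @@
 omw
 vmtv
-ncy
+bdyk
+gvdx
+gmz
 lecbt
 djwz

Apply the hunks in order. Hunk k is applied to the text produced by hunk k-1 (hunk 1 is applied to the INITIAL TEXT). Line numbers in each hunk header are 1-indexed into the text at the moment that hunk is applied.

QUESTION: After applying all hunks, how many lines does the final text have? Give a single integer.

Answer: 15

Derivation:
Hunk 1: at line 3 remove [gypa,sueh,pvm] add [bfocc,ipits] -> 11 lines: mthpw nnw mhn rkfgw bfocc ipits pdu ess ksob lecbt djwz
Hunk 2: at line 5 remove [pdu,ess] add [kbzdx,jzhsb,zsk] -> 12 lines: mthpw nnw mhn rkfgw bfocc ipits kbzdx jzhsb zsk ksob lecbt djwz
Hunk 3: at line 8 remove [zsk,ksob] add [omw,glco,sckau] -> 13 lines: mthpw nnw mhn rkfgw bfocc ipits kbzdx jzhsb omw glco sckau lecbt djwz
Hunk 4: at line 3 remove [bfocc] add [mmzq] -> 13 lines: mthpw nnw mhn rkfgw mmzq ipits kbzdx jzhsb omw glco sckau lecbt djwz
Hunk 5: at line 8 remove [glco] add [yidut,hcs] -> 14 lines: mthpw nnw mhn rkfgw mmzq ipits kbzdx jzhsb omw yidut hcs sckau lecbt djwz
Hunk 6: at line 9 remove [yidut,hcs,sckau] add [vmtv,ncy] -> 13 lines: mthpw nnw mhn rkfgw mmzq ipits kbzdx jzhsb omw vmtv ncy lecbt djwz
Hunk 7: at line 9 remove [ncy] add [bdyk,gvdx,gmz] -> 15 lines: mthpw nnw mhn rkfgw mmzq ipits kbzdx jzhsb omw vmtv bdyk gvdx gmz lecbt djwz
Final line count: 15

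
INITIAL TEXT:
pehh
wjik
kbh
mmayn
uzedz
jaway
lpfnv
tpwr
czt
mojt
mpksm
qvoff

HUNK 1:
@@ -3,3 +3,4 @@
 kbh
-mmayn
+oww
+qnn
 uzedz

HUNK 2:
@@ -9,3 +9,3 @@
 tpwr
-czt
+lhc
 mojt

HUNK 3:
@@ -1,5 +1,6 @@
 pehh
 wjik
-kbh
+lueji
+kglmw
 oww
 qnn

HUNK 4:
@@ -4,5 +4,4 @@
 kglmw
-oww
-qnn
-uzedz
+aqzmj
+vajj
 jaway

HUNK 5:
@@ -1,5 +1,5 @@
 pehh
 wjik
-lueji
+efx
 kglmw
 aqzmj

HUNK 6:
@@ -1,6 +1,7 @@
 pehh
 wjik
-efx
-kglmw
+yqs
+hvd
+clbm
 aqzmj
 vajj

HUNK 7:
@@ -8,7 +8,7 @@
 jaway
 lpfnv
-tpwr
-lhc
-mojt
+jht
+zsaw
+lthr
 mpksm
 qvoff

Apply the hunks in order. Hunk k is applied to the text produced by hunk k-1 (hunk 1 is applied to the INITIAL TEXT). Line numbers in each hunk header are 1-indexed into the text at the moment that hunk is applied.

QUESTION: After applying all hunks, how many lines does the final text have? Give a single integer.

Answer: 14

Derivation:
Hunk 1: at line 3 remove [mmayn] add [oww,qnn] -> 13 lines: pehh wjik kbh oww qnn uzedz jaway lpfnv tpwr czt mojt mpksm qvoff
Hunk 2: at line 9 remove [czt] add [lhc] -> 13 lines: pehh wjik kbh oww qnn uzedz jaway lpfnv tpwr lhc mojt mpksm qvoff
Hunk 3: at line 1 remove [kbh] add [lueji,kglmw] -> 14 lines: pehh wjik lueji kglmw oww qnn uzedz jaway lpfnv tpwr lhc mojt mpksm qvoff
Hunk 4: at line 4 remove [oww,qnn,uzedz] add [aqzmj,vajj] -> 13 lines: pehh wjik lueji kglmw aqzmj vajj jaway lpfnv tpwr lhc mojt mpksm qvoff
Hunk 5: at line 1 remove [lueji] add [efx] -> 13 lines: pehh wjik efx kglmw aqzmj vajj jaway lpfnv tpwr lhc mojt mpksm qvoff
Hunk 6: at line 1 remove [efx,kglmw] add [yqs,hvd,clbm] -> 14 lines: pehh wjik yqs hvd clbm aqzmj vajj jaway lpfnv tpwr lhc mojt mpksm qvoff
Hunk 7: at line 8 remove [tpwr,lhc,mojt] add [jht,zsaw,lthr] -> 14 lines: pehh wjik yqs hvd clbm aqzmj vajj jaway lpfnv jht zsaw lthr mpksm qvoff
Final line count: 14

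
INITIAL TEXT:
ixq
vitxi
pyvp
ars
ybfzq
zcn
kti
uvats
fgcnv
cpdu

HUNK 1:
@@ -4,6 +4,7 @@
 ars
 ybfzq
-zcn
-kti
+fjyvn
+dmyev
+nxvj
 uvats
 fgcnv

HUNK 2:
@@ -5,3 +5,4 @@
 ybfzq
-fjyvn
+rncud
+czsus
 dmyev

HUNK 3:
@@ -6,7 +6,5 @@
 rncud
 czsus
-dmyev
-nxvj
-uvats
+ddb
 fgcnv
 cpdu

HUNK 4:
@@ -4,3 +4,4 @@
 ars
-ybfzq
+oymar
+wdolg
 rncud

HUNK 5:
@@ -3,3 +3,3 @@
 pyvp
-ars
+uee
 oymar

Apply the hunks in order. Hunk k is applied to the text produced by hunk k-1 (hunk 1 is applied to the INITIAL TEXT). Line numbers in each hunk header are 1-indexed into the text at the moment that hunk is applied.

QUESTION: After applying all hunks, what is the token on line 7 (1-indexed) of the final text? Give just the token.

Hunk 1: at line 4 remove [zcn,kti] add [fjyvn,dmyev,nxvj] -> 11 lines: ixq vitxi pyvp ars ybfzq fjyvn dmyev nxvj uvats fgcnv cpdu
Hunk 2: at line 5 remove [fjyvn] add [rncud,czsus] -> 12 lines: ixq vitxi pyvp ars ybfzq rncud czsus dmyev nxvj uvats fgcnv cpdu
Hunk 3: at line 6 remove [dmyev,nxvj,uvats] add [ddb] -> 10 lines: ixq vitxi pyvp ars ybfzq rncud czsus ddb fgcnv cpdu
Hunk 4: at line 4 remove [ybfzq] add [oymar,wdolg] -> 11 lines: ixq vitxi pyvp ars oymar wdolg rncud czsus ddb fgcnv cpdu
Hunk 5: at line 3 remove [ars] add [uee] -> 11 lines: ixq vitxi pyvp uee oymar wdolg rncud czsus ddb fgcnv cpdu
Final line 7: rncud

Answer: rncud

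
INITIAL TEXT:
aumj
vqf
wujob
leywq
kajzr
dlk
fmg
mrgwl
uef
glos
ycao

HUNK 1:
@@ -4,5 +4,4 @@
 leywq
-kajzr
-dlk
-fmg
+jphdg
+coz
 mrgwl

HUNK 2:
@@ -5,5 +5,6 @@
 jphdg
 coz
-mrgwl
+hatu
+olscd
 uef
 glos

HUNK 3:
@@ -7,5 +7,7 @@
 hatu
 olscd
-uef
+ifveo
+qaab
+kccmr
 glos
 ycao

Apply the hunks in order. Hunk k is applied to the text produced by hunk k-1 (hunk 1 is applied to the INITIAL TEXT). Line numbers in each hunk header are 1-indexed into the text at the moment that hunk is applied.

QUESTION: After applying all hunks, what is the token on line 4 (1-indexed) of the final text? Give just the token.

Hunk 1: at line 4 remove [kajzr,dlk,fmg] add [jphdg,coz] -> 10 lines: aumj vqf wujob leywq jphdg coz mrgwl uef glos ycao
Hunk 2: at line 5 remove [mrgwl] add [hatu,olscd] -> 11 lines: aumj vqf wujob leywq jphdg coz hatu olscd uef glos ycao
Hunk 3: at line 7 remove [uef] add [ifveo,qaab,kccmr] -> 13 lines: aumj vqf wujob leywq jphdg coz hatu olscd ifveo qaab kccmr glos ycao
Final line 4: leywq

Answer: leywq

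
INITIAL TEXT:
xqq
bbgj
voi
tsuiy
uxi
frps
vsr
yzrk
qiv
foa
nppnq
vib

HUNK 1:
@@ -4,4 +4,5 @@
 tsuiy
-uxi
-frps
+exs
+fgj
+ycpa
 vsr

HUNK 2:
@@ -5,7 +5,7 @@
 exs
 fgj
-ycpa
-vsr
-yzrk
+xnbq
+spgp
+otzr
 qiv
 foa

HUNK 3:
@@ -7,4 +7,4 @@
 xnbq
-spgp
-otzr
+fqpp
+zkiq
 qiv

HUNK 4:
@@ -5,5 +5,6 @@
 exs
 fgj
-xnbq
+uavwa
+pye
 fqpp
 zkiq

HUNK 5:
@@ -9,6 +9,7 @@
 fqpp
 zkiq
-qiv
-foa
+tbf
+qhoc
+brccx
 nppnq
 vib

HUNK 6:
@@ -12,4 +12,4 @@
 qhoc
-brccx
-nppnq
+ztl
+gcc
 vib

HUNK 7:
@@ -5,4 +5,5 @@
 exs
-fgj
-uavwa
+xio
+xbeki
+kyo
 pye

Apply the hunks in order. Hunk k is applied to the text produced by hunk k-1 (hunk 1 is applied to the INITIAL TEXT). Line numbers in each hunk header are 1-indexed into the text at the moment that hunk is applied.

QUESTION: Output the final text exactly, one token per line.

Hunk 1: at line 4 remove [uxi,frps] add [exs,fgj,ycpa] -> 13 lines: xqq bbgj voi tsuiy exs fgj ycpa vsr yzrk qiv foa nppnq vib
Hunk 2: at line 5 remove [ycpa,vsr,yzrk] add [xnbq,spgp,otzr] -> 13 lines: xqq bbgj voi tsuiy exs fgj xnbq spgp otzr qiv foa nppnq vib
Hunk 3: at line 7 remove [spgp,otzr] add [fqpp,zkiq] -> 13 lines: xqq bbgj voi tsuiy exs fgj xnbq fqpp zkiq qiv foa nppnq vib
Hunk 4: at line 5 remove [xnbq] add [uavwa,pye] -> 14 lines: xqq bbgj voi tsuiy exs fgj uavwa pye fqpp zkiq qiv foa nppnq vib
Hunk 5: at line 9 remove [qiv,foa] add [tbf,qhoc,brccx] -> 15 lines: xqq bbgj voi tsuiy exs fgj uavwa pye fqpp zkiq tbf qhoc brccx nppnq vib
Hunk 6: at line 12 remove [brccx,nppnq] add [ztl,gcc] -> 15 lines: xqq bbgj voi tsuiy exs fgj uavwa pye fqpp zkiq tbf qhoc ztl gcc vib
Hunk 7: at line 5 remove [fgj,uavwa] add [xio,xbeki,kyo] -> 16 lines: xqq bbgj voi tsuiy exs xio xbeki kyo pye fqpp zkiq tbf qhoc ztl gcc vib

Answer: xqq
bbgj
voi
tsuiy
exs
xio
xbeki
kyo
pye
fqpp
zkiq
tbf
qhoc
ztl
gcc
vib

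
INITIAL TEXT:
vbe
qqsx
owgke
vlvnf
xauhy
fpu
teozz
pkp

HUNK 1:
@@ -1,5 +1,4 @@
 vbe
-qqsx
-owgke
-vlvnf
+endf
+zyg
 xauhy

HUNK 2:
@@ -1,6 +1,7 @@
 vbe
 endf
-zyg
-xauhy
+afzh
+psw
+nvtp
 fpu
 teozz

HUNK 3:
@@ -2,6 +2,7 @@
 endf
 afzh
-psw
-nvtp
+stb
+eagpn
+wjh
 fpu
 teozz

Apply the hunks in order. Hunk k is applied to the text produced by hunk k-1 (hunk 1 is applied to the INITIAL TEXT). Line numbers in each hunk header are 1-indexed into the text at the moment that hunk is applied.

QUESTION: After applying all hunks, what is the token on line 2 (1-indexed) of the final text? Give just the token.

Answer: endf

Derivation:
Hunk 1: at line 1 remove [qqsx,owgke,vlvnf] add [endf,zyg] -> 7 lines: vbe endf zyg xauhy fpu teozz pkp
Hunk 2: at line 1 remove [zyg,xauhy] add [afzh,psw,nvtp] -> 8 lines: vbe endf afzh psw nvtp fpu teozz pkp
Hunk 3: at line 2 remove [psw,nvtp] add [stb,eagpn,wjh] -> 9 lines: vbe endf afzh stb eagpn wjh fpu teozz pkp
Final line 2: endf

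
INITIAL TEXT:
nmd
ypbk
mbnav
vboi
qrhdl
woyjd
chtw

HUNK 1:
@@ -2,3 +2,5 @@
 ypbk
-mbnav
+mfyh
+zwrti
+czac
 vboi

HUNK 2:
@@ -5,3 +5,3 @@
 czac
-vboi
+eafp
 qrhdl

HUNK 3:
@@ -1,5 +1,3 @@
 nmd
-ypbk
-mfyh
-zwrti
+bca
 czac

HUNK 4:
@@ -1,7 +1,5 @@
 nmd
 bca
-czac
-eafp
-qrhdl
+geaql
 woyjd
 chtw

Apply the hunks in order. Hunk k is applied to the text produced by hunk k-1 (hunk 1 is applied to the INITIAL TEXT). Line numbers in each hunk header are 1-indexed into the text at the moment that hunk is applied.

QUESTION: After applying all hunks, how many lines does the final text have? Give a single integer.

Hunk 1: at line 2 remove [mbnav] add [mfyh,zwrti,czac] -> 9 lines: nmd ypbk mfyh zwrti czac vboi qrhdl woyjd chtw
Hunk 2: at line 5 remove [vboi] add [eafp] -> 9 lines: nmd ypbk mfyh zwrti czac eafp qrhdl woyjd chtw
Hunk 3: at line 1 remove [ypbk,mfyh,zwrti] add [bca] -> 7 lines: nmd bca czac eafp qrhdl woyjd chtw
Hunk 4: at line 1 remove [czac,eafp,qrhdl] add [geaql] -> 5 lines: nmd bca geaql woyjd chtw
Final line count: 5

Answer: 5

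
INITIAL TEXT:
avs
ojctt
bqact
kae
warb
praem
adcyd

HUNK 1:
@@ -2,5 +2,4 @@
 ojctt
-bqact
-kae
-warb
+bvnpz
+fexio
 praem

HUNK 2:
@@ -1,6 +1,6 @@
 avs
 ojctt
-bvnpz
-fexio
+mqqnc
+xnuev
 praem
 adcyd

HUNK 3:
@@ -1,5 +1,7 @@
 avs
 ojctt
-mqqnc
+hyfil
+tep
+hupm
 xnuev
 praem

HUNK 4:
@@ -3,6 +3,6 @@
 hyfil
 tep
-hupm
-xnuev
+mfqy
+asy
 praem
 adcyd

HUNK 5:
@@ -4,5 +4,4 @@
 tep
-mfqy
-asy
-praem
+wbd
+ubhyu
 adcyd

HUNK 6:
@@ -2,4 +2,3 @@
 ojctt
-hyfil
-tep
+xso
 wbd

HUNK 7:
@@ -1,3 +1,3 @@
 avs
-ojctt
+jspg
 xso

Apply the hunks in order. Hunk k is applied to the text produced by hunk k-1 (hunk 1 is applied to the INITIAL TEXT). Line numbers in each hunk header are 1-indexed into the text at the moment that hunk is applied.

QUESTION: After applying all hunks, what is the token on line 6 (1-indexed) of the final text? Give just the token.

Hunk 1: at line 2 remove [bqact,kae,warb] add [bvnpz,fexio] -> 6 lines: avs ojctt bvnpz fexio praem adcyd
Hunk 2: at line 1 remove [bvnpz,fexio] add [mqqnc,xnuev] -> 6 lines: avs ojctt mqqnc xnuev praem adcyd
Hunk 3: at line 1 remove [mqqnc] add [hyfil,tep,hupm] -> 8 lines: avs ojctt hyfil tep hupm xnuev praem adcyd
Hunk 4: at line 3 remove [hupm,xnuev] add [mfqy,asy] -> 8 lines: avs ojctt hyfil tep mfqy asy praem adcyd
Hunk 5: at line 4 remove [mfqy,asy,praem] add [wbd,ubhyu] -> 7 lines: avs ojctt hyfil tep wbd ubhyu adcyd
Hunk 6: at line 2 remove [hyfil,tep] add [xso] -> 6 lines: avs ojctt xso wbd ubhyu adcyd
Hunk 7: at line 1 remove [ojctt] add [jspg] -> 6 lines: avs jspg xso wbd ubhyu adcyd
Final line 6: adcyd

Answer: adcyd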